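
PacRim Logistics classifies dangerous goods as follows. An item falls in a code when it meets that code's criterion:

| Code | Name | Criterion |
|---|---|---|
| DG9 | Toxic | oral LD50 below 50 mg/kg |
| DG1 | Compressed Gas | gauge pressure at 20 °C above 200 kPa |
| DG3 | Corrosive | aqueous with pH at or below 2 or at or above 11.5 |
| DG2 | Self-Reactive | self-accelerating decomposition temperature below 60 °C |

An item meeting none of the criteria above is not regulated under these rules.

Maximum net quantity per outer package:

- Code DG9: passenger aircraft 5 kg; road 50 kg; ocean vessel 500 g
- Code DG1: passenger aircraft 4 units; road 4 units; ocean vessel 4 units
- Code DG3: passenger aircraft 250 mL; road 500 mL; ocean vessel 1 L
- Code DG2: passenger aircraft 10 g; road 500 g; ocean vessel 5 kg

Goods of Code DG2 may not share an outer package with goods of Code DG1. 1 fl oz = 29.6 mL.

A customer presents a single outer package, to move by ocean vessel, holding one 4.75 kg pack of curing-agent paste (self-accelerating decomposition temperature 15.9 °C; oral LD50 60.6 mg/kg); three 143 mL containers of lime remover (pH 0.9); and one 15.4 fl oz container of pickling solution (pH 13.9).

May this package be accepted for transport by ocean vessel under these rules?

Curing-agent paste: self-accelerating decomposition temperature 15.9 °C < 60 °C → Code DG2 (Self-Reactive).
The lime remover has pH 0.9, which is ≤ 2, so it is Code DG3 (Corrosive).
The pickling solution has pH 13.9, which is ≥ 11.5, so it is Code DG3 (Corrosive).
Code DG2 quantity: 4.75 kg.
That is within the Code DG2 ocean vessel limit of 5 kg.
Code DG3 net quantity: (three 143 mL containers = 429 mL) + (one 15.4 fl oz container = 455.84 mL) = 884.84 mL.
884.84 mL ≤ 1 L (ocean vessel limit, Code DG3) — within limit.
The segregation rule (Code DG2 with Code DG1) does not apply to Code DG2 with Code DG3.
Every hazard code is within its ocean vessel limit and no segregation rule is violated.

Yes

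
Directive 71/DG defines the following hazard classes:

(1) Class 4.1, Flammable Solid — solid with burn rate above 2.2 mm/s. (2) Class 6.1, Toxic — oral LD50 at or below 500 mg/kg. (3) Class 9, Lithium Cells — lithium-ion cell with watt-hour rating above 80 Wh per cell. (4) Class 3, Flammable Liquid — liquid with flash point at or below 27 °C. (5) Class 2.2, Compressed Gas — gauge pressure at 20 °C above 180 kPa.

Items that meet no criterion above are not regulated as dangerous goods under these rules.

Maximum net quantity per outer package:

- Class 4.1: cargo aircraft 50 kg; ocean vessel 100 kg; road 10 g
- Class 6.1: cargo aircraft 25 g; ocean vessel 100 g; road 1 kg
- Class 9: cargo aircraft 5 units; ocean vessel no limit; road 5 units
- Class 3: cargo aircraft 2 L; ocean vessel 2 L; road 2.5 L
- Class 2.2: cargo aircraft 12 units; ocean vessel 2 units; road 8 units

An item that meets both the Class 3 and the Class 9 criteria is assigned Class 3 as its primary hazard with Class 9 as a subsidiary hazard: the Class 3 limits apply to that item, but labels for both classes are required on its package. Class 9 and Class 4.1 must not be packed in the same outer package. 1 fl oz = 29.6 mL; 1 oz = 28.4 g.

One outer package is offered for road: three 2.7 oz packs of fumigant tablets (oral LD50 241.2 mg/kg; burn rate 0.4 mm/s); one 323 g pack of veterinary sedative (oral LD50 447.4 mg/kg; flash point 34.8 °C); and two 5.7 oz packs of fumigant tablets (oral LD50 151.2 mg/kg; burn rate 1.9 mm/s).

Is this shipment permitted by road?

Oral LD50 241.2 mg/kg meets the Class 6.1 criterion (Toxic), so the fumigant tablets are Class 6.1.
The veterinary sedative has oral LD50 447.4 mg/kg, which is ≤ 500 mg/kg, so it is Class 6.1 (Toxic).
The fumigant tablets have oral LD50 151.2 mg/kg, which is ≤ 500 mg/kg, so they are Class 6.1 (Toxic).
Total Class 6.1: (three 2.7 oz packs = 230.04 g) + 323 g + (two 5.7 oz packs = 323.76 g) = 876.8 g.
876.8 g ≤ 1 kg (road limit, Class 6.1) — within limit.

Yes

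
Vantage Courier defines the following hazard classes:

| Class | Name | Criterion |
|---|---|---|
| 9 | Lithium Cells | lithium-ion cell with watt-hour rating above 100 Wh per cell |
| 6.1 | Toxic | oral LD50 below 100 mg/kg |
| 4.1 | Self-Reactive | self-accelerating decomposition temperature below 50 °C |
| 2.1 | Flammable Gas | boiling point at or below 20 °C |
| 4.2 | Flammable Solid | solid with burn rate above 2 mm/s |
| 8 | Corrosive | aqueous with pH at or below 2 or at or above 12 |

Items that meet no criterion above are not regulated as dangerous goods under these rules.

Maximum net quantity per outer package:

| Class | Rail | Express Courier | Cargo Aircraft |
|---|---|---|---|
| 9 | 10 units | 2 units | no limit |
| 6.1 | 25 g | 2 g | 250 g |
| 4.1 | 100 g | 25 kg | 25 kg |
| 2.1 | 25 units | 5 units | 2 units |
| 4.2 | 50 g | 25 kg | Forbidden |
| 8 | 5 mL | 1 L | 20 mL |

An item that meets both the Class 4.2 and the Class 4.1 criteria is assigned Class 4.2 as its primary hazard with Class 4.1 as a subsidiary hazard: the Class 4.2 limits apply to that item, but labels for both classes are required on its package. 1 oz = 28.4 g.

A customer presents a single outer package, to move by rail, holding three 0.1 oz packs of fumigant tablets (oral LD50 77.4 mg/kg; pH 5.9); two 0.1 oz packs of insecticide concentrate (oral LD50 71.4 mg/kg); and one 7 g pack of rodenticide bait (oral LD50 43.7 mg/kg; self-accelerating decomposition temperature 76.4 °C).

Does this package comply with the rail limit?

Yes

Oral LD50 77.4 mg/kg meets the Class 6.1 criterion (Toxic), so the fumigant tablets are Class 6.1.
Insecticide concentrate: oral LD50 71.4 mg/kg < 100 mg/kg → Class 6.1 (Toxic).
With oral LD50 43.7 mg/kg (< 100 mg/kg), the rodenticide bait falls in Class 6.1.
Class 6.1 net quantity: (three 0.1 oz packs = 8.52 g) + (two 0.1 oz packs = 5.68 g) + 7 g = 21.2 g.
21.2 g ≤ 25 g (rail limit, Class 6.1) — within limit.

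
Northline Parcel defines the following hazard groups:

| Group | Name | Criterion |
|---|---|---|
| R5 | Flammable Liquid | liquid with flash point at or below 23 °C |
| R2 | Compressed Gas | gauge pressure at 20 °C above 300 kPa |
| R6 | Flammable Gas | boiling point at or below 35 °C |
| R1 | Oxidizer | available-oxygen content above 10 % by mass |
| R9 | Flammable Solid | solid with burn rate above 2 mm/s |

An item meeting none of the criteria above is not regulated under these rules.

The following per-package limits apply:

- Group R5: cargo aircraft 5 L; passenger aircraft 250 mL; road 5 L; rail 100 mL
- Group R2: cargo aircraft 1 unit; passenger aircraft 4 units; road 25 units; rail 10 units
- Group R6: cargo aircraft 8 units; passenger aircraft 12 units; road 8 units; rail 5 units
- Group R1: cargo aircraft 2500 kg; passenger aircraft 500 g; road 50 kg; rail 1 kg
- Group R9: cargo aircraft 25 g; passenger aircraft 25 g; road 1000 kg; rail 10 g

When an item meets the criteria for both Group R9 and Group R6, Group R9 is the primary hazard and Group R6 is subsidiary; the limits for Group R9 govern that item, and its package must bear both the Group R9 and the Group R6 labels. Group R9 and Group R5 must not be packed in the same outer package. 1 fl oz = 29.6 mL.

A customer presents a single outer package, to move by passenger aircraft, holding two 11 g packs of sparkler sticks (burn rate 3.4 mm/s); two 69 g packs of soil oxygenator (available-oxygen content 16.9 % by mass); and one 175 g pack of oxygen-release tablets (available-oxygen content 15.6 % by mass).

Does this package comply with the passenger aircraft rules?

Yes

The sparkler sticks have burn rate 3.4 mm/s, which is > 2 mm/s, so they are Group R9 (Flammable Solid).
Soil oxygenator: available-oxygen content 16.9 % by mass > 10 % by mass → Group R1 (Oxidizer).
Oxygen-release tablets: available-oxygen content 15.6 % by mass > 10 % by mass → Group R1 (Oxidizer).
Total Group R1: (two 69 g packs = 138 g) + 175 g = 313 g.
313 g is within the passenger aircraft limit of 500 g for Group R1.
Group R9 quantity: two 11 g packs = 22 g.
22 g ≤ 25 g (passenger aircraft limit, Group R9) — within limit.
The segregation rule (Group R9 with Group R5) does not apply to Group R1 with Group R9.
Every hazard group is within its passenger aircraft limit and no segregation rule is violated.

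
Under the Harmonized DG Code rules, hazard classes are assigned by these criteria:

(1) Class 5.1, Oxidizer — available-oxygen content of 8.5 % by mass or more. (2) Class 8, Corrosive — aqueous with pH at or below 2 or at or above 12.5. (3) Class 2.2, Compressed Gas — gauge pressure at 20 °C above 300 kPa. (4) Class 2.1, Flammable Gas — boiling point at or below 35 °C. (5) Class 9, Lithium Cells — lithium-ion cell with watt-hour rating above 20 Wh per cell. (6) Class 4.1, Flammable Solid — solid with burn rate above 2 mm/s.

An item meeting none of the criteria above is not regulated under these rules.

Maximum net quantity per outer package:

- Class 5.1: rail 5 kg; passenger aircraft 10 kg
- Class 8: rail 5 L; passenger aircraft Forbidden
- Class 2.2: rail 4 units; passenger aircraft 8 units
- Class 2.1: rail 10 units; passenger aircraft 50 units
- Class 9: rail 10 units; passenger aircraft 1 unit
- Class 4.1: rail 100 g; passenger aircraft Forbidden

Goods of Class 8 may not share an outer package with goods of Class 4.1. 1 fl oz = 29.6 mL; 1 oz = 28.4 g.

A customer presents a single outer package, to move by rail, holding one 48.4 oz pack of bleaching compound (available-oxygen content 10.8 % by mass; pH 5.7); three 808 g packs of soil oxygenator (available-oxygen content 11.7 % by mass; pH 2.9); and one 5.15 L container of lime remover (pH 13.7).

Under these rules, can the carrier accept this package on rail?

No

Bleaching compound: available-oxygen content 10.8 % by mass ≥ 8.5 % by mass → Class 5.1 (Oxidizer).
With available-oxygen content 11.7 % by mass (≥ 8.5 % by mass), the soil oxygenator falls in Class 5.1.
With pH 13.7 (≥ 12.5), the lime remover falls in Class 8.
Total Class 5.1: (one 48.4 oz pack = 1374.56 g) + (three 808 g packs = 2.424 kg) = 3798.56 g.
3798.56 g ≤ 5 kg (rail limit, Class 5.1) — within limit.
Class 8 quantity: 5.15 L.
5.15 L exceeds the rail limit of 5 L for Class 8.
The segregation rule (Class 8 with Class 4.1) does not apply to Class 5.1 with Class 8.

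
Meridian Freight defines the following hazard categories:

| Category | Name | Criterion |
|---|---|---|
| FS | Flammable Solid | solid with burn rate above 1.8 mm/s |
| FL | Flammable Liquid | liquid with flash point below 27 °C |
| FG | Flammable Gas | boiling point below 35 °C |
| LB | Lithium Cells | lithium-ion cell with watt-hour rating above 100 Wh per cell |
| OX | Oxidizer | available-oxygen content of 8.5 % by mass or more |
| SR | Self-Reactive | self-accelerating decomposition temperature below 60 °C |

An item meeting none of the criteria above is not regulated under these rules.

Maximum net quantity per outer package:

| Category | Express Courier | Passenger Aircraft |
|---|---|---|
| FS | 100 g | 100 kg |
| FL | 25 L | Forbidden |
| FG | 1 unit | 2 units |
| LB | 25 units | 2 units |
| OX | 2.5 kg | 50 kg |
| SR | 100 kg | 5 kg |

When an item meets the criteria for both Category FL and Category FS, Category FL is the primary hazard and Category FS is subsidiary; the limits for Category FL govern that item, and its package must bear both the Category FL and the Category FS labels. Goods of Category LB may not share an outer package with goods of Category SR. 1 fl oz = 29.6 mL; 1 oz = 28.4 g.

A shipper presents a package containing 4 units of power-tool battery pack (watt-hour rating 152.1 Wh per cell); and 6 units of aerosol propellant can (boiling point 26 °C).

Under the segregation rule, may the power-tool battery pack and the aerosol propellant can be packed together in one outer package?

Watt-hour rating 152.1 Wh per cell meets the Category LB criterion (Lithium Cells), so the power-tool battery pack is Category LB.
Boiling point 26 °C meets the Category FG criterion (Flammable Gas), so the aerosol propellant can is Category FG.
No segregation rule bars Category LB with Category FG.

Yes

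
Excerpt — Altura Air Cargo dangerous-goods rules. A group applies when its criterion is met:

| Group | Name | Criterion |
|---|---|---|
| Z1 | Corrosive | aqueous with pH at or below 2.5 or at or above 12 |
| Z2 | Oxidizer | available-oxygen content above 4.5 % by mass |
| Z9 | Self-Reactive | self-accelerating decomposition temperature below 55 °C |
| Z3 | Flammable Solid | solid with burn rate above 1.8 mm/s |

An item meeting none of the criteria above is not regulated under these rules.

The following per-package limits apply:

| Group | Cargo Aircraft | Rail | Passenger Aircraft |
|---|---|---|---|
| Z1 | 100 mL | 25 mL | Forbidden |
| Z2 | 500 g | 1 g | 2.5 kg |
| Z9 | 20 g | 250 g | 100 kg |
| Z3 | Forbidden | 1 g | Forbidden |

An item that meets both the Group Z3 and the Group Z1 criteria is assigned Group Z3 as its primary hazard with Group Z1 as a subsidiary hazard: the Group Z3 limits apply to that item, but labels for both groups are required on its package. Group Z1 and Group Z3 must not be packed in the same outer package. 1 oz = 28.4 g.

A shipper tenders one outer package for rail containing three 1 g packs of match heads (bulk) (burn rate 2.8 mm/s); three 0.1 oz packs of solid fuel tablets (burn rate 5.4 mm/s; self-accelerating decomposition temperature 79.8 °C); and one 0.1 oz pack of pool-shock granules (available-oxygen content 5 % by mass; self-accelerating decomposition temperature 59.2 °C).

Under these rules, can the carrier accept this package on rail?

Burn rate 2.8 mm/s meets the Group Z3 criterion (Flammable Solid), so the match heads (bulk) are Group Z3.
With burn rate 5.4 mm/s (> 1.8 mm/s), the solid fuel tablets fall in Group Z3.
With available-oxygen content 5 % by mass (> 4.5 % by mass), the pool-shock granules fall in Group Z2.
Group Z3 net quantity: (three 1 g packs = 3 g) + (three 0.1 oz packs = 8.52 g) = 11.52 g.
11.52 g > 1 g (rail limit, Group Z3) — over the limit.
Group Z2 quantity: one 0.1 oz pack = 2.84 g.
That exceeds the Group Z2 rail limit of 1 g.
The segregation rule (Group Z1 with Group Z3) does not apply to Group Z3 with Group Z2.

No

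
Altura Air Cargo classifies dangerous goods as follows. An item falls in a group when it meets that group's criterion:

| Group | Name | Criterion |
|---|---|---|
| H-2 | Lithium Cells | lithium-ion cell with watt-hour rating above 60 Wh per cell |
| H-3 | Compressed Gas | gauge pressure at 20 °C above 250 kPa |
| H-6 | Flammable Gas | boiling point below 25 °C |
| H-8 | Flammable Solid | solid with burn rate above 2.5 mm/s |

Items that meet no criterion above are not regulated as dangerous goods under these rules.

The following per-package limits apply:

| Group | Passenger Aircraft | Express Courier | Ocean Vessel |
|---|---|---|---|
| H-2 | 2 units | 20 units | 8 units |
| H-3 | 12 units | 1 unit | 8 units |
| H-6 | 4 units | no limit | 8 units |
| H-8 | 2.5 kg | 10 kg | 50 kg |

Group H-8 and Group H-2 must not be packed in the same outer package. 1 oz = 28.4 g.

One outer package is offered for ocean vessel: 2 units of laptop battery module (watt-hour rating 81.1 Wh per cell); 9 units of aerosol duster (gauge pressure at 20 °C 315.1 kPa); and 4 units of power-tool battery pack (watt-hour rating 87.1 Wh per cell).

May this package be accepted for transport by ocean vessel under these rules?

Laptop battery module: watt-hour rating 81.1 Wh per cell > 60 Wh per cell → Group H-2 (Lithium Cells).
With gauge pressure at 20 °C 315.1 kPa (> 250 kPa), the aerosol duster falls in Group H-3.
Power-tool battery pack: watt-hour rating 87.1 Wh per cell > 60 Wh per cell → Group H-2 (Lithium Cells).
Group H-2 net quantity: 2 units + 4 units = 6 units.
6 units is within the ocean vessel limit of 8 units for Group H-2.
Group H-3 quantity: 9 units.
9 units > 8 units (ocean vessel limit, Group H-3) — over the limit.
The segregation rule (Group H-8 with Group H-2) does not apply to Group H-2 with Group H-3.

No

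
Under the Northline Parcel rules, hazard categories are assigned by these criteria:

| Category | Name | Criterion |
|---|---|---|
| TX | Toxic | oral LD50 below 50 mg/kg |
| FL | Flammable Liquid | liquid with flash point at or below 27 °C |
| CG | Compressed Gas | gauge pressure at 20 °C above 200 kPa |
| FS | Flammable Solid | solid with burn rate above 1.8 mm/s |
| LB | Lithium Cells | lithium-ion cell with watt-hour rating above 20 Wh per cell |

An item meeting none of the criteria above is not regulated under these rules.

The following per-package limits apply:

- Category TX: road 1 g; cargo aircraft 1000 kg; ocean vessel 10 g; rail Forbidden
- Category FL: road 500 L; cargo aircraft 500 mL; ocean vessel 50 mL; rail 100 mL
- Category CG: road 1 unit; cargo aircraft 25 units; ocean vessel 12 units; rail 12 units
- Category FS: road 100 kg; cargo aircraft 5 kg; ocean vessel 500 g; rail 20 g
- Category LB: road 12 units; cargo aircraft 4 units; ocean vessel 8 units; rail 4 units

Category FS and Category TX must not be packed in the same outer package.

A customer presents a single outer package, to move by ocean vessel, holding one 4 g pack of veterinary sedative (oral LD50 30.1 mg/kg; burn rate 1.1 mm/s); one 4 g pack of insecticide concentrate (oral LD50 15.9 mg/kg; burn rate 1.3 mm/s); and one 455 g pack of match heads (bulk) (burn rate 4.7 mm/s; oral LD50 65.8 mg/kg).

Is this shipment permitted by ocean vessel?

No

Veterinary sedative: oral LD50 30.1 mg/kg < 50 mg/kg → Category TX (Toxic).
With oral LD50 15.9 mg/kg (< 50 mg/kg), the insecticide concentrate falls in Category TX.
Match heads (bulk): burn rate 4.7 mm/s > 1.8 mm/s → Category FS (Flammable Solid).
Category FS quantity: 455 g.
455 g ≤ 500 g (ocean vessel limit, Category FS) — within limit.
Category TX net quantity: 4 g + 4 g = 8 g.
That is within the Category TX ocean vessel limit of 10 g.
Category FS and Category TX may not share an outer package.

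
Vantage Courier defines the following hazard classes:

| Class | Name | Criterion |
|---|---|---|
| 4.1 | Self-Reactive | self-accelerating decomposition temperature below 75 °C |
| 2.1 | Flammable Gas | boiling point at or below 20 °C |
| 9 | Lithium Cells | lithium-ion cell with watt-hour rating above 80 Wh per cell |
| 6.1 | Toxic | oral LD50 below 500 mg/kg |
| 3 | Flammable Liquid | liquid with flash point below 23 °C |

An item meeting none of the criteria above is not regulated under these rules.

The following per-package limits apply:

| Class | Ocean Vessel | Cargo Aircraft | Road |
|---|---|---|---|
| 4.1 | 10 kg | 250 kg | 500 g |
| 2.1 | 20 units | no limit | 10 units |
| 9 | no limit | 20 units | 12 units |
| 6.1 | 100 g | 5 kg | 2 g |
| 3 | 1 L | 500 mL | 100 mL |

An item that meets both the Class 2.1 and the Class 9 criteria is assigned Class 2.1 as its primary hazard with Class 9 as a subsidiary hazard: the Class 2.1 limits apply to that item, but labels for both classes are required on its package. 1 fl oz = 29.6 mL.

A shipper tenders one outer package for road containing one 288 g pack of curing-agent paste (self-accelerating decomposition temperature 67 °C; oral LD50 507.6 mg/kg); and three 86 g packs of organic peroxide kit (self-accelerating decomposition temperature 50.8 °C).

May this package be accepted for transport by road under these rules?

The curing-agent paste has self-accelerating decomposition temperature 67 °C, which is < 75 °C, so it is Class 4.1 (Self-Reactive).
With self-accelerating decomposition temperature 50.8 °C (< 75 °C), the organic peroxide kit falls in Class 4.1.
Total Class 4.1: 288 g + (three 86 g packs = 258 g) = 546 g.
546 g > 500 g (road limit, Class 4.1) — over the limit.

No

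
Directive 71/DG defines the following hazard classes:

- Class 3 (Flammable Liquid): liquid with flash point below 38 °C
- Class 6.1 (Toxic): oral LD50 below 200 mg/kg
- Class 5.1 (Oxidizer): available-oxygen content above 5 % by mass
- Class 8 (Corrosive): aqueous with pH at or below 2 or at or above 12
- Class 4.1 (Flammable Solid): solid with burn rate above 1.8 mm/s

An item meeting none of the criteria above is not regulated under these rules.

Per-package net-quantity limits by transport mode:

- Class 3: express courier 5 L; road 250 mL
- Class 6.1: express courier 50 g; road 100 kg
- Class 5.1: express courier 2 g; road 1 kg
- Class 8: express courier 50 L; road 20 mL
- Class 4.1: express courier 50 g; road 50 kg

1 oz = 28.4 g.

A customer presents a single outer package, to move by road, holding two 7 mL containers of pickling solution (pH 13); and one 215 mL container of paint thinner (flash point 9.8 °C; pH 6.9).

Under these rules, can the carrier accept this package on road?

Yes

pH 13 meets the Class 8 criterion (Corrosive), so the pickling solution is Class 8.
With flash point 9.8 °C (< 38 °C), the paint thinner falls in Class 3.
Class 3 quantity: 215 mL.
215 mL ≤ 250 mL (road limit, Class 3) — within limit.
Class 8 quantity: two 7 mL containers = 14 mL.
14 mL is within the road limit of 20 mL for Class 8.
Every hazard class is within its road limit and no segregation rule is violated.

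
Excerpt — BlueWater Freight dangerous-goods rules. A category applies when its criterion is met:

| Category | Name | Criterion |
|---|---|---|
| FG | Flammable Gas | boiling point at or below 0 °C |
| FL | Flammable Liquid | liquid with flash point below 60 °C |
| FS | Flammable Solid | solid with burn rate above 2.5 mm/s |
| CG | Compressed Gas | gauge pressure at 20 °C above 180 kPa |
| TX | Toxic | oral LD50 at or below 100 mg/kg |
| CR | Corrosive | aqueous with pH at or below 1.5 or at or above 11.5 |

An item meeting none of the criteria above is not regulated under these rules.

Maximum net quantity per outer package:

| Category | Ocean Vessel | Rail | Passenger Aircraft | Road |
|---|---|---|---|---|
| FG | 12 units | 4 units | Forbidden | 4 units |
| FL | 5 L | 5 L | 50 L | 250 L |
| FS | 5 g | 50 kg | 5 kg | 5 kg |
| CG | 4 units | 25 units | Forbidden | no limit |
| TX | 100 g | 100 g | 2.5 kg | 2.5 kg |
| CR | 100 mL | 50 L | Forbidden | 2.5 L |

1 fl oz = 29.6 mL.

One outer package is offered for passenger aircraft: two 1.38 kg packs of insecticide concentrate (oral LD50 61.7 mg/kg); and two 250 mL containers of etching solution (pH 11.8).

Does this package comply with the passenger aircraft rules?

Insecticide concentrate: oral LD50 61.7 mg/kg ≤ 100 mg/kg → Category TX (Toxic).
pH 11.8 meets the Category CR criterion (Corrosive), so the etching solution is Category CR.
Category CR quantity: two 250 mL containers = 500 mL.
By passenger aircraft, Category CR is Forbidden regardless of quantity.
Category TX quantity: two 1.38 kg packs = 2.76 kg.
2.76 kg > 2.5 kg (passenger aircraft limit, Category TX) — over the limit.

No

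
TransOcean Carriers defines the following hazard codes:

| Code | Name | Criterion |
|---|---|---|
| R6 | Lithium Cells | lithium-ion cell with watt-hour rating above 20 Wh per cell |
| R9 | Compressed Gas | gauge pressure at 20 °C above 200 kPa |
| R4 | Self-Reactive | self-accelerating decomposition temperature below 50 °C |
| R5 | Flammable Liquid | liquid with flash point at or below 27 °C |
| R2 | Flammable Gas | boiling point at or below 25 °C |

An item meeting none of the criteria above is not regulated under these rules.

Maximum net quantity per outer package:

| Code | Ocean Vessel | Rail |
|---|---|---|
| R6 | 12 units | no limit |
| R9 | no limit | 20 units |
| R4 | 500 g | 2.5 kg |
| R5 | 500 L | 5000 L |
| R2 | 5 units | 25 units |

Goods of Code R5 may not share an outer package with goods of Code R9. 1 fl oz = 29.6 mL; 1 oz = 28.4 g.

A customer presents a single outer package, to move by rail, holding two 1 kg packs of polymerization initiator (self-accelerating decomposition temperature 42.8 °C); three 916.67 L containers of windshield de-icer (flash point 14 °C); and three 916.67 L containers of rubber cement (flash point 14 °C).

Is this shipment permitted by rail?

Self-accelerating decomposition temperature 42.8 °C meets the Code R4 criterion (Self-Reactive), so the polymerization initiator is Code R4.
The windshield de-icer has flash point 14 °C, which is ≤ 27 °C, so it is Code R5 (Flammable Liquid).
The rubber cement has flash point 14 °C, which is ≤ 27 °C, so it is Code R5 (Flammable Liquid).
Code R4 quantity: two 1 kg packs = 2 kg.
That is within the Code R4 rail limit of 2.5 kg.
Code R5 net quantity: (three 916.67 L containers = 2750.01 L) + (three 916.67 L containers = 2750.01 L) = 5500.02 L.
5500.02 L exceeds the rail limit of 5000 L for Code R5.
The segregation rule (Code R5 with Code R9) does not apply to Code R4 with Code R5.

No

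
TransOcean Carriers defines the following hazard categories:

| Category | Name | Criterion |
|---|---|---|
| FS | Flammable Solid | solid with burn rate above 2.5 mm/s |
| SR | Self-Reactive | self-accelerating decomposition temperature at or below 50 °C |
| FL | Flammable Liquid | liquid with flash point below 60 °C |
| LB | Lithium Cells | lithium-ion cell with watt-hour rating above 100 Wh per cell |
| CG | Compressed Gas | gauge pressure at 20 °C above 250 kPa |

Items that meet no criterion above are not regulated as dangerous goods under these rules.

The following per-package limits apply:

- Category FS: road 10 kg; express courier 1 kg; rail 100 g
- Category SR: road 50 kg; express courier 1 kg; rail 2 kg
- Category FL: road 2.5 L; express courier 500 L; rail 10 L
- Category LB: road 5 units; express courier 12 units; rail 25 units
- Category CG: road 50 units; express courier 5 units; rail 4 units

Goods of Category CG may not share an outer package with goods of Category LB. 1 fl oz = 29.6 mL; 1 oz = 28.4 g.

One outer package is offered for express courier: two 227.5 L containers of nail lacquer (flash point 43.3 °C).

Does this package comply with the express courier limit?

Nail lacquer: flash point 43.3 °C < 60 °C → Category FL (Flammable Liquid).
Category FL quantity: two 227.5 L containers = 455 L.
455 L is within the express courier limit of 500 L for Category FL.

Yes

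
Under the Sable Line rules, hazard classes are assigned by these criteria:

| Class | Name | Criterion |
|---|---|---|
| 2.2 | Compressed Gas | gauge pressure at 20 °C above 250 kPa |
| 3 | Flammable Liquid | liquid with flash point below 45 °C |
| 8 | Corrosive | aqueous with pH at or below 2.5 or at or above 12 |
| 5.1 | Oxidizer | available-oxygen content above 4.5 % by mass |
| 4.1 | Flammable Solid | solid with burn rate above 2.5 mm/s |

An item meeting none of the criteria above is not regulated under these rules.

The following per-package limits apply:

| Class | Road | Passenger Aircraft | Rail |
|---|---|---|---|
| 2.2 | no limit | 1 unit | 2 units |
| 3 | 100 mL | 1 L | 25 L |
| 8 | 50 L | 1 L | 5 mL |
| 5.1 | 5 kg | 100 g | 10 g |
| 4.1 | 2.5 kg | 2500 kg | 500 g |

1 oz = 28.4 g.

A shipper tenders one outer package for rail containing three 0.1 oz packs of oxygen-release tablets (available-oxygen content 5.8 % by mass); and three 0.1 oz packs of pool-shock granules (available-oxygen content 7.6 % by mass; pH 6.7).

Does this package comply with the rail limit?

No

Available-oxygen content 5.8 % by mass meets the Class 5.1 criterion (Oxidizer), so the oxygen-release tablets are Class 5.1.
The pool-shock granules have available-oxygen content 7.6 % by mass, which is > 4.5 % by mass, so they are Class 5.1 (Oxidizer).
Total Class 5.1: (three 0.1 oz packs = 8.52 g) + (three 0.1 oz packs = 8.52 g) = 17.04 g.
17.04 g > 10 g (rail limit, Class 5.1) — over the limit.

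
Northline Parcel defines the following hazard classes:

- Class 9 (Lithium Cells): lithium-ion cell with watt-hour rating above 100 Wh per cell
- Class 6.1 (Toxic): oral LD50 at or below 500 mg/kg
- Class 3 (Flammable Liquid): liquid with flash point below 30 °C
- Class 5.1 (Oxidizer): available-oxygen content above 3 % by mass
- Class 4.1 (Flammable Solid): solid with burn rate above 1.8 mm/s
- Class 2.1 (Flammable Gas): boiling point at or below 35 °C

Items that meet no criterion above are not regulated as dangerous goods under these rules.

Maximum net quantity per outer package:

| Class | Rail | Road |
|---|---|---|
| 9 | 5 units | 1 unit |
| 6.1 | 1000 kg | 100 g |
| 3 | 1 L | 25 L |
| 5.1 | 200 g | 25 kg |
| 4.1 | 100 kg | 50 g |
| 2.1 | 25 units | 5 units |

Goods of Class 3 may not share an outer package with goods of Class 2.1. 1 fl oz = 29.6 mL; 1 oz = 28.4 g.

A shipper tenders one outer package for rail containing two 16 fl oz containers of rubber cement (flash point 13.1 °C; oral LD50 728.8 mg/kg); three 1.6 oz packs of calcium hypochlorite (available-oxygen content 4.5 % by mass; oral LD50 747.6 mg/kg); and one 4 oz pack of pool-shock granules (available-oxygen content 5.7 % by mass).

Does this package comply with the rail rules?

No

Flash point 13.1 °C meets the Class 3 criterion (Flammable Liquid), so the rubber cement is Class 3.
The calcium hypochlorite has available-oxygen content 4.5 % by mass, which is > 3 % by mass, so it is Class 5.1 (Oxidizer).
Available-oxygen content 5.7 % by mass meets the Class 5.1 criterion (Oxidizer), so the pool-shock granules are Class 5.1.
Total Class 5.1: (three 1.6 oz packs = 136.32 g) + (one 4 oz pack = 113.6 g) = 249.92 g.
That exceeds the Class 5.1 rail limit of 200 g.
Class 3 quantity: two 16 fl oz containers = 947.2 mL.
947.2 mL is within the rail limit of 1 L for Class 3.
The segregation rule (Class 3 with Class 2.1) does not apply to Class 5.1 with Class 3.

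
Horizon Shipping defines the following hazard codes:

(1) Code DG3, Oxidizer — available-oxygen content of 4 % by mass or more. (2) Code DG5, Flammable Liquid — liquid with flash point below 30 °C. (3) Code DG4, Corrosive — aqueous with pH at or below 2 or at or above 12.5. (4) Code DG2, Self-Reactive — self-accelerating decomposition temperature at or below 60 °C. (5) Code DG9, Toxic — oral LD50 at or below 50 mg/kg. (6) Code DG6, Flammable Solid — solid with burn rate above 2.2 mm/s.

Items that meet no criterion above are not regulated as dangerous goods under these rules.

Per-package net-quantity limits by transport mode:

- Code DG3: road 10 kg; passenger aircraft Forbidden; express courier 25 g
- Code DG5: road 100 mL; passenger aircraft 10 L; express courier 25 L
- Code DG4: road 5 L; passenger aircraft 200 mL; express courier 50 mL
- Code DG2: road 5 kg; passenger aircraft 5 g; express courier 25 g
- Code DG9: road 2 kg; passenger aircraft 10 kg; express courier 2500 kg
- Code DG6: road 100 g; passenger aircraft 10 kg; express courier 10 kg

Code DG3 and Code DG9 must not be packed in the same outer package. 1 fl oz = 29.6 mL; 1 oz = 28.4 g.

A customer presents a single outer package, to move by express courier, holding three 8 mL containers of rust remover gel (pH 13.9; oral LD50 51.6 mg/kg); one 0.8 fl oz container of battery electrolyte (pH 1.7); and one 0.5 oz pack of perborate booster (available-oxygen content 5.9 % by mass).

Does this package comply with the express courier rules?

Yes

Rust remover gel: pH 13.9 ≥ 12.5 → Code DG4 (Corrosive).
pH 1.7 meets the Code DG4 criterion (Corrosive), so the battery electrolyte is Code DG4.
The perborate booster has available-oxygen content 5.9 % by mass, which is ≥ 4 % by mass, so it is Code DG3 (Oxidizer).
Code DG3 quantity: one 0.5 oz pack = 14.2 g.
14.2 g is within the express courier limit of 25 g for Code DG3.
Total Code DG4: (three 8 mL containers = 24 mL) + (one 0.8 fl oz container = 23.68 mL) = 47.68 mL.
That is within the Code DG4 express courier limit of 50 mL.
The segregation rule (Code DG3 with Code DG9) does not apply to Code DG3 with Code DG4.
Every hazard code is within its express courier limit and no segregation rule is violated.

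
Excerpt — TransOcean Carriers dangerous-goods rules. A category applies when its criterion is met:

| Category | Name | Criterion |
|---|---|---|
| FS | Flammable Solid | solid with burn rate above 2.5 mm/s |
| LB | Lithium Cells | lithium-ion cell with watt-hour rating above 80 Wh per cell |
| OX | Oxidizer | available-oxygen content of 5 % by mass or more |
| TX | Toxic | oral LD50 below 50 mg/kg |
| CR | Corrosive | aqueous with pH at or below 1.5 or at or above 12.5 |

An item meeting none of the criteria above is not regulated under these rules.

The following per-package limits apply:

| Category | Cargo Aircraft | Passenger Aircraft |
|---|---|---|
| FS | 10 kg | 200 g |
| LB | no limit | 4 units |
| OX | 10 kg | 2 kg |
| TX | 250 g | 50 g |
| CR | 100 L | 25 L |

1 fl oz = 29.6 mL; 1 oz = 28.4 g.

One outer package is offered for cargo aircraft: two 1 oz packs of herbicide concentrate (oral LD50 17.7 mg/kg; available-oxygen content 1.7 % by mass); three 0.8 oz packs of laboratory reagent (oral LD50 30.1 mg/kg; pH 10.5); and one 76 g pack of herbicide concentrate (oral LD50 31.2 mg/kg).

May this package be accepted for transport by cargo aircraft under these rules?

Yes

The herbicide concentrate has oral LD50 17.7 mg/kg, which is < 50 mg/kg, so it is Category TX (Toxic).
Oral LD50 30.1 mg/kg meets the Category TX criterion (Toxic), so the laboratory reagent is Category TX.
With oral LD50 31.2 mg/kg (< 50 mg/kg), the herbicide concentrate falls in Category TX.
Category TX net quantity: (two 1 oz packs = 56.8 g) + (three 0.8 oz packs = 68.16 g) + 76 g = 200.96 g.
That is within the Category TX cargo aircraft limit of 250 g.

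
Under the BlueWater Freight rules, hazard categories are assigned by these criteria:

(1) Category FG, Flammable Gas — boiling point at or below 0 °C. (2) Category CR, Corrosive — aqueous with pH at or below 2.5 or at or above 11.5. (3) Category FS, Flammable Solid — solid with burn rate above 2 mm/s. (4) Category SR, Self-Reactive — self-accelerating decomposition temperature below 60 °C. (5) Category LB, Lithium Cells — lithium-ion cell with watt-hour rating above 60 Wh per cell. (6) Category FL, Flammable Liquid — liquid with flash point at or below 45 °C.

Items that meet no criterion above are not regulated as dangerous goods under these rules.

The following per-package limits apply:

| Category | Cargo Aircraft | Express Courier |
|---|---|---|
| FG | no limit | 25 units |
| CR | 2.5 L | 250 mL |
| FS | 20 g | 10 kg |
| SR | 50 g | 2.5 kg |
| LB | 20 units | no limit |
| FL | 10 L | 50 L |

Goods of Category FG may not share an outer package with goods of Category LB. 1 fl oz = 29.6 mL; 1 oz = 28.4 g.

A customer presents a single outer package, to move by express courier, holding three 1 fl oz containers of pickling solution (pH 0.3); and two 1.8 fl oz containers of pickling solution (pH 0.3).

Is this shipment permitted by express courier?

Pickling solution: pH 0.3 ≤ 2.5 → Category CR (Corrosive).
Pickling solution: pH 0.3 ≤ 2.5 → Category CR (Corrosive).
Category CR net quantity: (three 1 fl oz containers = 88.8 mL) + (two 1.8 fl oz containers = 106.56 mL) = 195.36 mL.
195.36 mL is within the express courier limit of 250 mL for Category CR.

Yes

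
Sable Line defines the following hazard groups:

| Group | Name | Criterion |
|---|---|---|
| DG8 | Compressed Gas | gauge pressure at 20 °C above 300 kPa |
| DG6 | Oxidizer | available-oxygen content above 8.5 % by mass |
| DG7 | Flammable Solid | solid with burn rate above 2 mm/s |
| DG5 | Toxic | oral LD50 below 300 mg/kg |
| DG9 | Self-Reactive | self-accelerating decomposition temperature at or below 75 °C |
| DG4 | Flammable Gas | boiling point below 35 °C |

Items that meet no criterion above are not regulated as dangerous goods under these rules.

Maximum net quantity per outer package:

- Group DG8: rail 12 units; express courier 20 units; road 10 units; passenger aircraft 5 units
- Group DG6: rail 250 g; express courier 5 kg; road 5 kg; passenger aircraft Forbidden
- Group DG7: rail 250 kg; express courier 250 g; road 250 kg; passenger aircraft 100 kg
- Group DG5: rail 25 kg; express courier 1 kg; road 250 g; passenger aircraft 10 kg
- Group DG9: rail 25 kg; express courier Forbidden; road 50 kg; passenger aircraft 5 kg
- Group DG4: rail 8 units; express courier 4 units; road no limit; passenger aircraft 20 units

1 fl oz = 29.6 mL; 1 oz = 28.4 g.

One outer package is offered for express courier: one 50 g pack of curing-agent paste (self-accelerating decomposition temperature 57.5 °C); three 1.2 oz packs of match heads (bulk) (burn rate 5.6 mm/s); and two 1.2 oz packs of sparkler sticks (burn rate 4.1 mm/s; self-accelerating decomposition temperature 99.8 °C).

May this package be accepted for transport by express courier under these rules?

The curing-agent paste has self-accelerating decomposition temperature 57.5 °C, which is ≤ 75 °C, so it is Group DG9 (Self-Reactive).
Match heads (bulk): burn rate 5.6 mm/s > 2 mm/s → Group DG7 (Flammable Solid).
Burn rate 4.1 mm/s meets the Group DG7 criterion (Flammable Solid), so the sparkler sticks are Group DG7.
Total Group DG7: (three 1.2 oz packs = 102.24 g) + (two 1.2 oz packs = 68.16 g) = 170.4 g.
That is within the Group DG7 express courier limit of 250 g.
Group DG9 quantity: 50 g.
By express courier, Group DG9 is Forbidden regardless of quantity.

No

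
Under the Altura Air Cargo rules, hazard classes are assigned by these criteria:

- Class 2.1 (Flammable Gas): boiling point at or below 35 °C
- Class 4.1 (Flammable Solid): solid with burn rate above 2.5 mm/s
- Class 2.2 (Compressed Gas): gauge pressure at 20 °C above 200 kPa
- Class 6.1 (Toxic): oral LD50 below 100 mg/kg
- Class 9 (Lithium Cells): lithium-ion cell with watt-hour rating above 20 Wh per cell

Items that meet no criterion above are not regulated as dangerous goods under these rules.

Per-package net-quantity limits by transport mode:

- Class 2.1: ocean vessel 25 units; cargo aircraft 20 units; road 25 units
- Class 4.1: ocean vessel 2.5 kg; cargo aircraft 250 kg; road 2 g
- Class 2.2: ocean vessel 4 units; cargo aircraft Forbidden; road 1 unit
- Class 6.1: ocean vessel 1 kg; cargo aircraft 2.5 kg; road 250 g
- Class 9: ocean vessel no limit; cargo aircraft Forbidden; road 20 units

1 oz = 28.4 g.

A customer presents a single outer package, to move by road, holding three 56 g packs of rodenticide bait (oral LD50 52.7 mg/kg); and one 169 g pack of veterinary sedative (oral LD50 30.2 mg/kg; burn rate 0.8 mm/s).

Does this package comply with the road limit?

No

Oral LD50 52.7 mg/kg meets the Class 6.1 criterion (Toxic), so the rodenticide bait is Class 6.1.
The veterinary sedative has oral LD50 30.2 mg/kg, which is < 100 mg/kg, so it is Class 6.1 (Toxic).
Total Class 6.1: (three 56 g packs = 168 g) + 169 g = 337 g.
That exceeds the Class 6.1 road limit of 250 g.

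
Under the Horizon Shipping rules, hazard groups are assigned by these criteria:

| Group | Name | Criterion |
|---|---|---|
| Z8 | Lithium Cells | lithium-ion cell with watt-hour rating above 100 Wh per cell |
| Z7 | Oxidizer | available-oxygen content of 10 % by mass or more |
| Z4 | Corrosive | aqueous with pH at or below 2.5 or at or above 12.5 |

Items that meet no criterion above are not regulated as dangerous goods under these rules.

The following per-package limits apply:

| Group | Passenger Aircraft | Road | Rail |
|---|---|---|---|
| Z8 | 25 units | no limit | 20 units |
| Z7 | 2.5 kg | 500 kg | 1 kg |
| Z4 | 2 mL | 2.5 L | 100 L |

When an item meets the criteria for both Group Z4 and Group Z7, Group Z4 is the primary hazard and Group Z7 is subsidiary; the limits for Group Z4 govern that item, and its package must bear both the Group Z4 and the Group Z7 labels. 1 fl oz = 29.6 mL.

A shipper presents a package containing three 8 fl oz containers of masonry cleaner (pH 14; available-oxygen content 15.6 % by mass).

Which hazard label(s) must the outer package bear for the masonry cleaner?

Masonry cleaner: pH 14 ≥ 12.5 → Group Z4 (Corrosive).
Available-oxygen content 15.6 % by mass meets the Group Z7 criterion (Oxidizer), so the masonry cleaner is Group Z7.
By the precedence rule Group Z4 is primary and Group Z7 is subsidiary, and that rule requires both labels on the package.

Group Z4 and Z7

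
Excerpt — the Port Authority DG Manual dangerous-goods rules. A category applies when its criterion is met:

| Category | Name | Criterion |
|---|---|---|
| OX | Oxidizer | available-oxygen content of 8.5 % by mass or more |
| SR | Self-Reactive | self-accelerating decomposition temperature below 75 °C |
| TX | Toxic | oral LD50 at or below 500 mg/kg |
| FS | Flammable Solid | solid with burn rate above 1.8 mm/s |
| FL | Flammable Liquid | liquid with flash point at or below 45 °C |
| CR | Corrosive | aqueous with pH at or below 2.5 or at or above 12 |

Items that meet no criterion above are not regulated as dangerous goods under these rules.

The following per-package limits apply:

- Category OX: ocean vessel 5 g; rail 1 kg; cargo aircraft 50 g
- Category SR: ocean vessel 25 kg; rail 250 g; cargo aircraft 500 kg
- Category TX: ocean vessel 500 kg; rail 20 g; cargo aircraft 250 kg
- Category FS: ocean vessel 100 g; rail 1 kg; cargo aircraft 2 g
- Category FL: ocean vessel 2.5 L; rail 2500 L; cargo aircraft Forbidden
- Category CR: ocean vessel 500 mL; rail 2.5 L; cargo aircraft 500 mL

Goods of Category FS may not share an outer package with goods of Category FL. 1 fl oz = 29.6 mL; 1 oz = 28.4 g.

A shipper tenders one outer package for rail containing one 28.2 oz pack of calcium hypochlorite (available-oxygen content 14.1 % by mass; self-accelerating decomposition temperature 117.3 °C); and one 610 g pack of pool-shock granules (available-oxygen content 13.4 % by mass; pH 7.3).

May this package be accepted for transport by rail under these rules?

The calcium hypochlorite has available-oxygen content 14.1 % by mass, which is ≥ 8.5 % by mass, so it is Category OX (Oxidizer).
With available-oxygen content 13.4 % by mass (≥ 8.5 % by mass), the pool-shock granules fall in Category OX.
Total Category OX: (one 28.2 oz pack = 800.88 g) + 610 g = 1410.88 g.
That exceeds the Category OX rail limit of 1 kg.

No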